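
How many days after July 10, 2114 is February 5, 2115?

210

Jul 10, 2114 → Aug 10, 2114: 31 days (July has 31).
Aug 10, 2114 → Sep 10, 2114: 31 days (August has 31).
Sep 10, 2114 → Oct 10, 2114: 30 days (September has 30).
Oct 10, 2114 → Nov 10, 2114: 31 days (October has 31).
Nov 10, 2114 → Dec 10, 2114: 30 days (November has 30).
Dec 10, 2114 → Jan 10, 2115: 31 days (December has 31).
Jan 10, 2115 → Feb 5, 2115: 26 days.
Total: 210 days.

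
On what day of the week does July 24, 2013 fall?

Doomsday rule: the anchor day for the 2000s is Tuesday. For year 13: 13÷12 = 1 r 1, and 1÷4 = 0, so 1+1+0 = 2.
Tuesday + 2 ≡ Thursday — that's 2013's doomsday.
In July the doomsday date is Jul 11.
Jul 24 is 13 days after Jul 11; 13 mod 7 = 6, so Thursday + 6 = Wednesday.

Wednesday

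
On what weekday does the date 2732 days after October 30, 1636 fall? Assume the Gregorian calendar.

Oct 30, 1636 is a Thursday.
2732 mod 7 = 2, so 2732 days after a Thursday is Thursday + 2 = Saturday.

Saturday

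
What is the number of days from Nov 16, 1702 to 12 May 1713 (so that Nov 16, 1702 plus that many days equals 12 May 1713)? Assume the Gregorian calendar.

Nov 16, 1702 → Nov 16, 1703: 365 days.
Nov 16, 1703 → Nov 16, 1704: 366 days (Feb 29, 1704 is in that span).
Nov 16, 1704 → Nov 16, 1705: 365 days.
Nov 16, 1705 → Nov 16, 1706: 365 days.
Nov 16, 1706 → Nov 16, 1707: 365 days.
Nov 16, 1707 → Nov 16, 1708: 366 days (Feb 29, 1708 is in that span).
Nov 16, 1708 → Nov 16, 1709: 365 days.
Nov 16, 1709 → Nov 16, 1710: 365 days.
Nov 16, 1710 → Nov 16, 1711: 365 days.
Nov 16, 1711 → Nov 16, 1712: 366 days (Feb 29, 1712 is in that span).
Nov 16, 1712 → Dec 16, 1712: 30 days (November has 30).
Dec 16, 1712 → Jan 16, 1713: 31 days (December has 31).
Jan 16, 1713 → Feb 16, 1713: 31 days (January has 31).
Feb 16, 1713 → Mar 16, 1713: 28 days (February has 28).
Mar 16, 1713 → Apr 16, 1713: 31 days (March has 31).
Apr 16, 1713 → May 12, 1713: 26 days.
Total: 3830 days.

3830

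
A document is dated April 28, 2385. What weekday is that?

Sunday

Doomsday rule: the anchor day for the 2300s is Wednesday. For year 85: 85÷12 = 7 r 1, and 1÷4 = 0, so 7+1+0 = 8.
Wednesday + 8 ≡ Thursday — that's 2385's doomsday.
In April the doomsday date is Apr 4.
Apr 28 is 24 days after Apr 4; 24 mod 7 = 3, so Thursday + 3 = Sunday.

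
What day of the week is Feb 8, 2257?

Doomsday rule: the anchor day for the 2200s is Friday. For year 57: 57÷12 = 4 r 9, and 9÷4 = 2, so 4+9+2 = 15.
Friday + 15 ≡ Saturday — that's 2257's doomsday.
In February the doomsday date is Feb 28 (2257 is not a leap year).
Feb 8 is 20 days before Feb 28; 20 mod 7 = 6, so Saturday − 6 = Sunday.

Sunday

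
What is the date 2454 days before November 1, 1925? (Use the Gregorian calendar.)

−365 (one year) → Nov 1, 1924 (2089 left).
−366 (one year; includes Feb 29, 1924) → Nov 1, 1923 (1723 left).
−365 (one year) → Nov 1, 1922 (1358 left).
−365 (one year) → Nov 1, 1921 (993 left).
−365 (one year) → Nov 1, 1920 (628 left).
−366 (one year; includes Feb 29, 1920) → Nov 1, 1919 (262 left).
−1 → Oct 31, 1919 (end of Oct, 31 days; 261 left).
−31 → Sep 30, 1919 (end of Sep, 30 days; 230 left).
−30 → Aug 31, 1919 (end of Aug, 31 days; 200 left).
−31 → Jul 31, 1919 (end of Jul, 31 days; 169 left).
−31 → Jun 30, 1919 (end of Jun, 30 days; 138 left).
−30 → May 31, 1919 (end of May, 31 days; 108 left).
−31 → Apr 30, 1919 (end of Apr, 30 days; 77 left).
−30 → Mar 31, 1919 (end of Mar, 31 days; 47 left).
−31 → Feb 28, 1919 (end of Feb, 28 days; 16 left).
−16 → Feb 12, 1919.

February 12, 1919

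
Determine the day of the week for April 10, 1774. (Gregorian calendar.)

Doomsday rule: the anchor day for the 1700s is Sunday. For year 74: 74÷12 = 6 r 2, and 2÷4 = 0, so 6+2+0 = 8.
Sunday + 8 ≡ Monday — that's 1774's doomsday.
In April the doomsday date is Apr 4.
Apr 10 is 6 days after Apr 4; 6 mod 7 = 6, so Monday + 6 = Sunday.

Sunday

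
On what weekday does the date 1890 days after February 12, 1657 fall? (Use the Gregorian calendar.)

Feb 12, 1657 is a Monday.
1890 mod 7 = 0, so 1890 days after a Monday is Monday + 0 = Monday.

Monday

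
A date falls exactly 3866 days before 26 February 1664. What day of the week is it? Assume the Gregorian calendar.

Feb 26, 1664 is a Tuesday.
3866 mod 7 = 2, so 3866 days before a Tuesday is Tuesday − 2 = Sunday.

Sunday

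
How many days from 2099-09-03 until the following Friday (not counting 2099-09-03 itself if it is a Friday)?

1

Sep 3, 2099 is a Thursday.
From Thursday to the next Friday is 1 day.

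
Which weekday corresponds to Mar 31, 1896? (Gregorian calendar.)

Tuesday

Doomsday rule: the anchor day for the 1800s is Friday. For year 96: 96÷12 = 8 r 0, and 0÷4 = 0, so 8+0+0 = 8.
Friday + 8 ≡ Saturday — that's 1896's doomsday.
In March the doomsday date is Mar 14.
Mar 31 is 17 days after Mar 14; 17 mod 7 = 3, so Saturday + 3 = Tuesday.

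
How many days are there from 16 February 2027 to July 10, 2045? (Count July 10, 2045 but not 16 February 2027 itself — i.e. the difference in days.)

Feb 16, 2027 → Feb 16, 2028: 365 days.
Feb 16, 2028 → Feb 16, 2029: 366 days (Feb 29, 2028 is in that span).
Feb 16, 2029 → Feb 16, 2030: 365 days.
Feb 16, 2030 → Feb 16, 2031: 365 days.
Feb 16, 2031 → Feb 16, 2032: 365 days.
Feb 16, 2032 → Feb 16, 2033: 366 days (Feb 29, 2032 is in that span).
Feb 16, 2033 → Feb 16, 2034: 365 days.
Feb 16, 2034 → Feb 16, 2035: 365 days.
Feb 16, 2035 → Feb 16, 2036: 365 days.
Feb 16, 2036 → Feb 16, 2037: 366 days (Feb 29, 2036 is in that span).
Feb 16, 2037 → Feb 16, 2038: 365 days.
Feb 16, 2038 → Feb 16, 2039: 365 days.
Feb 16, 2039 → Feb 16, 2040: 365 days.
Feb 16, 2040 → Feb 16, 2041: 366 days (Feb 29, 2040 is in that span).
Feb 16, 2041 → Feb 16, 2042: 365 days.
Feb 16, 2042 → Feb 16, 2043: 365 days.
Feb 16, 2043 → Feb 16, 2044: 365 days.
Feb 16, 2044 → Feb 16, 2045: 366 days (Feb 29, 2044 is in that span).
Feb 16, 2045 → Mar 16, 2045: 28 days (February has 28).
Mar 16, 2045 → Apr 16, 2045: 31 days (March has 31).
Apr 16, 2045 → May 16, 2045: 30 days (April has 30).
May 16, 2045 → Jun 16, 2045: 31 days (May has 31).
Jun 16, 2045 → Jul 10, 2045: 24 days.
Total: 6719 days.

6719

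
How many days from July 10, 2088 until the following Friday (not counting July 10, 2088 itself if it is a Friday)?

Jul 10, 2088 is a Saturday.
From Saturday to the next Friday is 6 days.

6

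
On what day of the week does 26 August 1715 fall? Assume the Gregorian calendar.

Monday

Doomsday rule: the anchor day for the 1700s is Sunday. For year 15: 15÷12 = 1 r 3, and 3÷4 = 0, so 1+3+0 = 4.
Sunday + 4 ≡ Thursday — that's 1715's doomsday.
In August the doomsday date is Aug 8.
Aug 26 is 18 days after Aug 8; 18 mod 7 = 4, so Thursday + 4 = Monday.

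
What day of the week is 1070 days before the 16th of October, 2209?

Oct 16, 2209 is a Monday.
1070 mod 7 = 6, so 1070 days before a Monday is Monday − 6 = Tuesday.

Tuesday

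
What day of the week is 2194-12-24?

Wednesday

Doomsday rule: the anchor day for the 2100s is Sunday. For year 94: 94÷12 = 7 r 10, and 10÷4 = 2, so 7+10+2 = 19.
Sunday + 19 ≡ Friday — that's 2194's doomsday.
In December the doomsday date is Dec 12.
Dec 24 is 12 days after Dec 12; 12 mod 7 = 5, so Friday + 5 = Wednesday.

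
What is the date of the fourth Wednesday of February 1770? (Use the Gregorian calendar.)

February 28, 1770

February 1, 1770 is a Thursday.
The first Wednesday is therefore February 7 (6 days later).
The fourth Wednesday is 7 + 3×7 = February 28.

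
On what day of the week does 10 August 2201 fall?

Monday

January 1, 2201 is a Thursday.
Jan 1, 2201 → Feb 1, 2201: 31 days (January has 31).
Feb 1, 2201 → Mar 1, 2201: 28 days (February has 28).
Mar 1, 2201 → Apr 1, 2201: 31 days (March has 31).
Apr 1, 2201 → May 1, 2201: 30 days (April has 30).
May 1, 2201 → Jun 1, 2201: 31 days (May has 31).
Jun 1, 2201 → Jul 1, 2201: 30 days (June has 30).
Jul 1, 2201 → Aug 1, 2201: 31 days (July has 31).
Aug 1, 2201 → Aug 10, 2201: 9 days.
Total: 221 days.
221 mod 7 = 4, so Thursday + 4 = Monday.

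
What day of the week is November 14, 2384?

Wednesday

Doomsday rule: the anchor day for the 2300s is Wednesday. For year 84: 84÷12 = 7 r 0, and 0÷4 = 0, so 7+0+0 = 7.
Wednesday + 7 ≡ Wednesday — that's 2384's doomsday.
In November the doomsday date is Nov 7.
Nov 14 is 7 days after Nov 7; 7 mod 7 = 0, so Wednesday + 0 = Wednesday.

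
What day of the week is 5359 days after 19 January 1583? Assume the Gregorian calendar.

Sunday

First find the weekday of Jan 19, 1583. Doomsday rule: the anchor day for the 1500s is Wednesday. For year 83: 83÷12 = 6 r 11, and 11÷4 = 2, so 6+11+2 = 19.
Wednesday + 19 ≡ Monday — that's 1583's doomsday.
In January the doomsday date is Jan 3 (1583 is not a leap year).
Jan 19 is 16 days after Jan 3; 16 mod 7 = 2, so Monday + 2 = Wednesday.
5359 mod 7 = 4, so 5359 days after a Wednesday is Wednesday + 4 = Sunday.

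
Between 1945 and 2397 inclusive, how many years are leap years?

Multiples of 4 in [1945,2397]: 113.
Of those, multiples of 100: 4 (not leap unless ÷400).
Multiples of 400: 1.
Leap years = 113 − 4 + 1 = 110.

110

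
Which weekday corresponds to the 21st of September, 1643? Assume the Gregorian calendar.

Doomsday rule: the anchor day for the 1600s is Tuesday. For year 43: 43÷12 = 3 r 7, and 7÷4 = 1, so 3+7+1 = 11.
Tuesday + 11 ≡ Saturday — that's 1643's doomsday.
In September the doomsday date is Sep 5.
Sep 21 is 16 days after Sep 5; 16 mod 7 = 2, so Saturday + 2 = Monday.

Monday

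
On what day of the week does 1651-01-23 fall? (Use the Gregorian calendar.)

Doomsday rule: the anchor day for the 1600s is Tuesday. For year 51: 51÷12 = 4 r 3, and 3÷4 = 0, so 4+3+0 = 7.
Tuesday + 7 ≡ Tuesday — that's 1651's doomsday.
In January the doomsday date is Jan 3 (1651 is not a leap year).
Jan 23 is 20 days after Jan 3; 20 mod 7 = 6, so Tuesday + 6 = Monday.

Monday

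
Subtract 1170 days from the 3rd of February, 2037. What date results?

−366 (one year; includes Feb 29, 2036) → Feb 3, 2036 (804 left).
−365 (one year) → Feb 3, 2035 (439 left).
−365 (one year) → Feb 3, 2034 (74 left).
−3 → Jan 31, 2034 (end of Jan, 31 days; 71 left).
−31 → Dec 31, 2033 (end of Dec, 31 days; 40 left).
−31 → Nov 30, 2033 (end of Nov, 30 days; 9 left).
−9 → Nov 21, 2033.

November 21, 2033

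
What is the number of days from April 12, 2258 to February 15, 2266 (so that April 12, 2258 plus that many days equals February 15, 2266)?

Apr 12, 2258 → Apr 12, 2259: 365 days.
Apr 12, 2259 → Apr 12, 2260: 366 days (Feb 29, 2260 is in that span).
Apr 12, 2260 → Apr 12, 2261: 365 days.
Apr 12, 2261 → Apr 12, 2262: 365 days.
Apr 12, 2262 → Apr 12, 2263: 365 days.
Apr 12, 2263 → Apr 12, 2264: 366 days (Feb 29, 2264 is in that span).
Apr 12, 2264 → Apr 12, 2265: 365 days.
Apr 12, 2265 → May 12, 2265: 30 days (April has 30).
May 12, 2265 → Jun 12, 2265: 31 days (May has 31).
Jun 12, 2265 → Jul 12, 2265: 30 days (June has 30).
Jul 12, 2265 → Aug 12, 2265: 31 days (July has 31).
Aug 12, 2265 → Sep 12, 2265: 31 days (August has 31).
Sep 12, 2265 → Oct 12, 2265: 30 days (September has 30).
Oct 12, 2265 → Nov 12, 2265: 31 days (October has 31).
Nov 12, 2265 → Dec 12, 2265: 30 days (November has 30).
Dec 12, 2265 → Jan 12, 2266: 31 days (December has 31).
Jan 12, 2266 → Feb 12, 2266: 31 days (January has 31).
Feb 12, 2266 → Feb 15, 2266: 3 days.
Total: 2866 days.

2866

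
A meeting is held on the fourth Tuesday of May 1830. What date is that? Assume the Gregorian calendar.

May 25, 1830

May 1, 1830 is a Saturday.
The first Tuesday is therefore May 4 (3 days later).
The fourth Tuesday is 4 + 3×7 = May 25.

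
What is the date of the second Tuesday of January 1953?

January 13, 1953

January 1, 1953 is a Thursday.
The first Tuesday is therefore January 6 (5 days later).
The second Tuesday is 6 + 1×7 = January 13.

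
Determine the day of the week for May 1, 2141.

January 1, 2141 is a Sunday.
Jan 1, 2141 → Feb 1, 2141: 31 days (January has 31).
Feb 1, 2141 → Mar 1, 2141: 28 days (February has 28).
Mar 1, 2141 → Apr 1, 2141: 31 days (March has 31).
Apr 1, 2141 → May 1, 2141: 30 days.
Total: 120 days.
120 mod 7 = 1, so Sunday + 1 = Monday.

Monday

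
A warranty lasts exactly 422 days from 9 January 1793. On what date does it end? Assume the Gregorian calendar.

March 7, 1794

+365 (one year) → Jan 9, 1794 (57 left).
Jan has 31 days: +23 → Feb 1, 1794 (34 left).
Feb has 28 days: +28 → Mar 1, 1794 (6 left).
+6 → Mar 7, 1794.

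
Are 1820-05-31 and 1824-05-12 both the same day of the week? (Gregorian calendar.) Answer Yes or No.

Yes

From May 31, 1820 to May 12, 1824 is 1442 days.
1442 mod 7 = 0, so they are the same weekday.
(May 31, 1820 is a Wednesday; May 12, 1824 is a Wednesday.)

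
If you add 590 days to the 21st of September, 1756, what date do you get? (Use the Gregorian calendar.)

+365 (one year) → Sep 21, 1757 (225 left).
Sep has 30 days: +10 → Oct 1, 1757 (215 left).
Oct has 31 days: +31 → Nov 1, 1757 (184 left).
Nov has 30 days: +30 → Dec 1, 1757 (154 left).
Dec has 31 days: +31 → Jan 1, 1758 (123 left).
Jan has 31 days: +31 → Feb 1, 1758 (92 left).
Feb has 28 days: +28 → Mar 1, 1758 (64 left).
Mar has 31 days: +31 → Apr 1, 1758 (33 left).
Apr has 30 days: +30 → May 1, 1758 (3 left).
+3 → May 4, 1758.

May 4, 1758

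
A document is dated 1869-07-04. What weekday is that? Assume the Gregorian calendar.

Sunday

Doomsday rule: the anchor day for the 1800s is Friday. For year 69: 69÷12 = 5 r 9, and 9÷4 = 2, so 5+9+2 = 16.
Friday + 16 ≡ Sunday — that's 1869's doomsday.
In July the doomsday date is Jul 11.
Jul 4 is 7 days before Jul 11; 7 mod 7 = 0, so Sunday − 0 = Sunday.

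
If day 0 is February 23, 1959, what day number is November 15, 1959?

265

Feb 23, 1959 → Mar 23, 1959: 28 days (February has 28).
Mar 23, 1959 → Apr 23, 1959: 31 days (March has 31).
Apr 23, 1959 → May 23, 1959: 30 days (April has 30).
May 23, 1959 → Jun 23, 1959: 31 days (May has 31).
Jun 23, 1959 → Jul 23, 1959: 30 days (June has 30).
Jul 23, 1959 → Aug 23, 1959: 31 days (July has 31).
Aug 23, 1959 → Sep 23, 1959: 31 days (August has 31).
Sep 23, 1959 → Oct 23, 1959: 30 days (September has 30).
Oct 23, 1959 → Nov 15, 1959: 23 days.
Total: 265 days.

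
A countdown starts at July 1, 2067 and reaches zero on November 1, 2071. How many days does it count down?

1584

Jul 1, 2067 → Jul 1, 2068: 366 days (Feb 29, 2068 is in that span).
Jul 1, 2068 → Jul 1, 2069: 365 days.
Jul 1, 2069 → Jul 1, 2070: 365 days.
Jul 1, 2070 → Jul 1, 2071: 365 days.
Jul 1, 2071 → Aug 1, 2071: 31 days (July has 31).
Aug 1, 2071 → Sep 1, 2071: 31 days (August has 31).
Sep 1, 2071 → Oct 1, 2071: 30 days (September has 30).
Oct 1, 2071 → Nov 1, 2071: 31 days.
Total: 1584 days.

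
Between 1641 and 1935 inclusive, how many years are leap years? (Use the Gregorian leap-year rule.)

Multiples of 4 in [1641,1935]: 73.
Of those, multiples of 100: 3 (not leap unless ÷400).
Multiples of 400: 0.
Leap years = 73 − 3 + 0 = 70.

70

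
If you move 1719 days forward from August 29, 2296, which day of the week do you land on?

Aug 29, 2296 is a Saturday.
1719 mod 7 = 4, so 1719 days after a Saturday is Saturday + 4 = Wednesday.

Wednesday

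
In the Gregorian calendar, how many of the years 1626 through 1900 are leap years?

66

Multiples of 4 in [1626,1900]: 69.
Of those, multiples of 100: 3 (not leap unless ÷400).
Multiples of 400: 0.
Leap years = 69 − 3 + 0 = 66.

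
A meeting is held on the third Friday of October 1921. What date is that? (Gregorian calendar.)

October 1, 1921 is a Saturday.
The first Friday is therefore October 7 (6 days later).
The third Friday is 7 + 2×7 = October 21.

October 21, 1921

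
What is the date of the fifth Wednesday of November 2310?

November 1, 2310 is a Tuesday.
The first Wednesday is therefore November 2 (1 days later).
The fifth Wednesday is 2 + 4×7 = November 30.

November 30, 2310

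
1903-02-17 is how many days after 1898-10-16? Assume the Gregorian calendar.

1584

Oct 16, 1898 → Oct 16, 1899: 365 days.
Oct 16, 1899 → Oct 16, 1900: 365 days.
Oct 16, 1900 → Oct 16, 1901: 365 days.
Oct 16, 1901 → Oct 16, 1902: 365 days.
Oct 16, 1902 → Nov 16, 1902: 31 days (October has 31).
Nov 16, 1902 → Dec 16, 1902: 30 days (November has 30).
Dec 16, 1902 → Jan 16, 1903: 31 days (December has 31).
Jan 16, 1903 → Feb 16, 1903: 31 days (January has 31).
Feb 16, 1903 → Feb 17, 1903: 1 days.
Total: 1584 days.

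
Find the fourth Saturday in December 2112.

December 1, 2112 is a Thursday.
The first Saturday is therefore December 3 (2 days later).
The fourth Saturday is 3 + 3×7 = December 24.

December 24, 2112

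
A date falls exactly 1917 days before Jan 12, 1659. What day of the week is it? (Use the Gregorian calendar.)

Jan 12, 1659 is a Sunday.
1917 mod 7 = 6, so 1917 days before a Sunday is Sunday − 6 = Monday.

Monday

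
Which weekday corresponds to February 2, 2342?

Monday

Doomsday rule: the anchor day for the 2300s is Wednesday. For year 42: 42÷12 = 3 r 6, and 6÷4 = 1, so 3+6+1 = 10.
Wednesday + 10 ≡ Saturday — that's 2342's doomsday.
In February the doomsday date is Feb 28 (2342 is not a leap year).
Feb 2 is 26 days before Feb 28; 26 mod 7 = 5, so Saturday − 5 = Monday.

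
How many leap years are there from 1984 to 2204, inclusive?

Multiples of 4 in [1984,2204]: 56.
Of those, multiples of 100: 3 (not leap unless ÷400).
Multiples of 400: 1.
Leap years = 56 − 3 + 1 = 54.

54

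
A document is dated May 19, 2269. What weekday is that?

Doomsday rule: the anchor day for the 2200s is Friday. For year 69: 69÷12 = 5 r 9, and 9÷4 = 2, so 5+9+2 = 16.
Friday + 16 ≡ Sunday — that's 2269's doomsday.
In May the doomsday date is May 9.
May 19 is 10 days after May 9; 10 mod 7 = 3, so Sunday + 3 = Wednesday.

Wednesday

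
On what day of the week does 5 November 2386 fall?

Wednesday

Doomsday rule: the anchor day for the 2300s is Wednesday. For year 86: 86÷12 = 7 r 2, and 2÷4 = 0, so 7+2+0 = 9.
Wednesday + 9 ≡ Friday — that's 2386's doomsday.
In November the doomsday date is Nov 7.
Nov 5 is 2 days before Nov 7; 2 mod 7 = 2, so Friday − 2 = Wednesday.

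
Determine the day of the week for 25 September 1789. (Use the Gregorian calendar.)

Friday

Doomsday rule: the anchor day for the 1700s is Sunday. For year 89: 89÷12 = 7 r 5, and 5÷4 = 1, so 7+5+1 = 13.
Sunday + 13 ≡ Saturday — that's 1789's doomsday.
In September the doomsday date is Sep 5.
Sep 25 is 20 days after Sep 5; 20 mod 7 = 6, so Saturday + 6 = Friday.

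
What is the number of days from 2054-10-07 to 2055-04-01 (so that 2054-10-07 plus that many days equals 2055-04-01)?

176

Oct 7, 2054 → Nov 7, 2054: 31 days (October has 31).
Nov 7, 2054 → Dec 7, 2054: 30 days (November has 30).
Dec 7, 2054 → Jan 7, 2055: 31 days (December has 31).
Jan 7, 2055 → Feb 7, 2055: 31 days (January has 31).
Feb 7, 2055 → Mar 7, 2055: 28 days (February has 28).
Mar 7, 2055 → Apr 1, 2055: 25 days.
Total: 176 days.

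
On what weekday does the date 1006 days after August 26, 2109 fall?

Saturday

First find the weekday of Aug 26, 2109. Doomsday rule: the anchor day for the 2100s is Sunday. For year 09: 9÷12 = 0 r 9, and 9÷4 = 2, so 0+9+2 = 11.
Sunday + 11 ≡ Thursday — that's 2109's doomsday.
In August the doomsday date is Aug 8.
Aug 26 is 18 days after Aug 8; 18 mod 7 = 4, so Thursday + 4 = Monday.
1006 mod 7 = 5, so 1006 days after a Monday is Monday + 5 = Saturday.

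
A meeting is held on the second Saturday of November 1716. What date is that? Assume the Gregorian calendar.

November 14, 1716

November 1, 1716 is a Sunday.
The first Saturday is therefore November 7 (6 days later).
The second Saturday is 7 + 1×7 = November 14.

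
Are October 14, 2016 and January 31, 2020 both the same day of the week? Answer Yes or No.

From Oct 14, 2016 to Jan 31, 2020 is 1204 days.
1204 mod 7 = 0, so they are the same weekday.
(Oct 14, 2016 is a Friday; Jan 31, 2020 is a Friday.)

Yes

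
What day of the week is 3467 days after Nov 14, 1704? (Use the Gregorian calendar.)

Sunday

Nov 14, 1704 is a Friday.
3467 mod 7 = 2, so 3467 days after a Friday is Friday + 2 = Sunday.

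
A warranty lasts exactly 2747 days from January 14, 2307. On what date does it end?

+365 (one year) → Jan 14, 2308 (2382 left).
+366 (one year; includes Feb 29, 2308) → Jan 14, 2309 (2016 left).
+365 (one year) → Jan 14, 2310 (1651 left).
+365 (one year) → Jan 14, 2311 (1286 left).
+365 (one year) → Jan 14, 2312 (921 left).
+366 (one year; includes Feb 29, 2312) → Jan 14, 2313 (555 left).
+365 (one year) → Jan 14, 2314 (190 left).
Jan has 31 days: +18 → Feb 1, 2314 (172 left).
Feb has 28 days: +28 → Mar 1, 2314 (144 left).
Mar has 31 days: +31 → Apr 1, 2314 (113 left).
Apr has 30 days: +30 → May 1, 2314 (83 left).
May has 31 days: +31 → Jun 1, 2314 (52 left).
Jun has 30 days: +30 → Jul 1, 2314 (22 left).
+22 → Jul 23, 2314.

July 23, 2314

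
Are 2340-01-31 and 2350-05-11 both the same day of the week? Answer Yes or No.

From Jan 31, 2340 to May 11, 2350 is 3753 days.
3753 mod 7 = 1, so they are different weekdays.
(Jan 31, 2340 is a Wednesday; May 11, 2350 is a Thursday.)

No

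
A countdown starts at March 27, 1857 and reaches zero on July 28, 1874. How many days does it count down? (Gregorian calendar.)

6332

Mar 27, 1857 → Mar 27, 1858: 365 days.
Mar 27, 1858 → Mar 27, 1859: 365 days.
Mar 27, 1859 → Mar 27, 1860: 366 days (Feb 29, 1860 is in that span).
Mar 27, 1860 → Mar 27, 1861: 365 days.
Mar 27, 1861 → Mar 27, 1862: 365 days.
Mar 27, 1862 → Mar 27, 1863: 365 days.
Mar 27, 1863 → Mar 27, 1864: 366 days (Feb 29, 1864 is in that span).
Mar 27, 1864 → Mar 27, 1865: 365 days.
Mar 27, 1865 → Mar 27, 1866: 365 days.
Mar 27, 1866 → Mar 27, 1867: 365 days.
Mar 27, 1867 → Mar 27, 1868: 366 days (Feb 29, 1868 is in that span).
Mar 27, 1868 → Mar 27, 1869: 365 days.
Mar 27, 1869 → Mar 27, 1870: 365 days.
Mar 27, 1870 → Mar 27, 1871: 365 days.
Mar 27, 1871 → Mar 27, 1872: 366 days (Feb 29, 1872 is in that span).
Mar 27, 1872 → Mar 27, 1873: 365 days.
Mar 27, 1873 → Mar 27, 1874: 365 days.
Mar 27, 1874 → Apr 27, 1874: 31 days (March has 31).
Apr 27, 1874 → May 27, 1874: 30 days (April has 30).
May 27, 1874 → Jun 27, 1874: 31 days (May has 31).
Jun 27, 1874 → Jul 27, 1874: 30 days (June has 30).
Jul 27, 1874 → Jul 28, 1874: 1 days.
Total: 6332 days.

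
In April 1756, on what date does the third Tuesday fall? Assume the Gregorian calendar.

April 20, 1756

April 1, 1756 is a Thursday.
The first Tuesday is therefore April 6 (5 days later).
The third Tuesday is 6 + 2×7 = April 20.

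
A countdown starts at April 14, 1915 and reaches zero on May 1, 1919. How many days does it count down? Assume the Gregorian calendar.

Apr 14, 1915 → Apr 14, 1916: 366 days (Feb 29, 1916 is in that span).
Apr 14, 1916 → Apr 14, 1917: 365 days.
Apr 14, 1917 → Apr 14, 1918: 365 days.
Apr 14, 1918 → May 14, 1918: 30 days (April has 30).
May 14, 1918 → Jun 14, 1918: 31 days (May has 31).
Jun 14, 1918 → Jul 14, 1918: 30 days (June has 30).
Jul 14, 1918 → Aug 14, 1918: 31 days (July has 31).
Aug 14, 1918 → Sep 14, 1918: 31 days (August has 31).
Sep 14, 1918 → Oct 14, 1918: 30 days (September has 30).
Oct 14, 1918 → Nov 14, 1918: 31 days (October has 31).
Nov 14, 1918 → Dec 14, 1918: 30 days (November has 30).
Dec 14, 1918 → Jan 14, 1919: 31 days (December has 31).
Jan 14, 1919 → Feb 14, 1919: 31 days (January has 31).
Feb 14, 1919 → Mar 14, 1919: 28 days (February has 28).
Mar 14, 1919 → Apr 14, 1919: 31 days (March has 31).
Apr 14, 1919 → May 1, 1919: 17 days.
Total: 1478 days.

1478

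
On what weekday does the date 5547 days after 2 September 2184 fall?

Sunday

First find the weekday of Sep 2, 2184. Doomsday rule: the anchor day for the 2100s is Sunday. For year 84: 84÷12 = 7 r 0, and 0÷4 = 0, so 7+0+0 = 7.
Sunday + 7 ≡ Sunday — that's 2184's doomsday.
In September the doomsday date is Sep 5.
Sep 2 is 3 days before Sep 5; 3 mod 7 = 3, so Sunday − 3 = Thursday.
5547 mod 7 = 3, so 5547 days after a Thursday is Thursday + 3 = Sunday.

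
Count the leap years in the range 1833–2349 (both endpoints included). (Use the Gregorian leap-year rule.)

Multiples of 4 in [1833,2349]: 129.
Of those, multiples of 100: 5 (not leap unless ÷400).
Multiples of 400: 1.
Leap years = 129 − 5 + 1 = 125.

125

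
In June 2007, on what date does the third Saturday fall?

June 16, 2007

June 1, 2007 is a Friday.
The first Saturday is therefore June 2 (1 days later).
The third Saturday is 2 + 2×7 = June 16.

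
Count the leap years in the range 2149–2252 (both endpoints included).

Multiples of 4 in [2149,2252]: 26.
Of those, multiples of 100: 1 (not leap unless ÷400).
Multiples of 400: 0.
Leap years = 26 − 1 + 0 = 25.

25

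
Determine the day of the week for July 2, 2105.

Doomsday rule: the anchor day for the 2100s is Sunday. For year 05: 5÷12 = 0 r 5, and 5÷4 = 1, so 0+5+1 = 6.
Sunday + 6 ≡ Saturday — that's 2105's doomsday.
In July the doomsday date is Jul 11.
Jul 2 is 9 days before Jul 11; 9 mod 7 = 2, so Saturday − 2 = Thursday.

Thursday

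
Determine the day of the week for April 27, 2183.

Doomsday rule: the anchor day for the 2100s is Sunday. For year 83: 83÷12 = 6 r 11, and 11÷4 = 2, so 6+11+2 = 19.
Sunday + 19 ≡ Friday — that's 2183's doomsday.
In April the doomsday date is Apr 4.
Apr 27 is 23 days after Apr 4; 23 mod 7 = 2, so Friday + 2 = Sunday.

Sunday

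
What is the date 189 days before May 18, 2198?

November 10, 2197

−18 → Apr 30, 2198 (end of Apr, 30 days; 171 left).
−30 → Mar 31, 2198 (end of Mar, 31 days; 141 left).
−31 → Feb 28, 2198 (end of Feb, 28 days; 110 left).
−28 → Jan 31, 2198 (end of Jan, 31 days; 82 left).
−31 → Dec 31, 2197 (end of Dec, 31 days; 51 left).
−31 → Nov 30, 2197 (end of Nov, 30 days; 20 left).
−20 → Nov 10, 2197.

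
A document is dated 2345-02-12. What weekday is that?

Doomsday rule: the anchor day for the 2300s is Wednesday. For year 45: 45÷12 = 3 r 9, and 9÷4 = 2, so 3+9+2 = 14.
Wednesday + 14 ≡ Wednesday — that's 2345's doomsday.
In February the doomsday date is Feb 28 (2345 is not a leap year).
Feb 12 is 16 days before Feb 28; 16 mod 7 = 2, so Wednesday − 2 = Monday.

Monday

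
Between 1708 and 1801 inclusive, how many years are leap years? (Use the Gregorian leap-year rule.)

Multiples of 4 in [1708,1801]: 24.
Of those, multiples of 100: 1 (not leap unless ÷400).
Multiples of 400: 0.
Leap years = 24 − 1 + 0 = 23.

23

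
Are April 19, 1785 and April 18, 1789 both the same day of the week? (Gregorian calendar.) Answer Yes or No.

No

From Apr 19, 1785 to Apr 18, 1789 is 1460 days.
1460 mod 7 = 4, so they are different weekdays.
(Apr 19, 1785 is a Tuesday; Apr 18, 1789 is a Saturday.)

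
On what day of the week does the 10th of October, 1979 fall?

Doomsday rule: the anchor day for the 1900s is Wednesday. For year 79: 79÷12 = 6 r 7, and 7÷4 = 1, so 6+7+1 = 14.
Wednesday + 14 ≡ Wednesday — that's 1979's doomsday.
In October the doomsday date is Oct 10.
Oct 10 is the doomsday itself: Wednesday.

Wednesday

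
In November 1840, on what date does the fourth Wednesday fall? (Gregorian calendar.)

November 1, 1840 is a Sunday.
The first Wednesday is therefore November 4 (3 days later).
The fourth Wednesday is 4 + 3×7 = November 25.

November 25, 1840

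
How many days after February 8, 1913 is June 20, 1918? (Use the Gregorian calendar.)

1958

Feb 8, 1913 → Feb 8, 1914: 365 days.
Feb 8, 1914 → Feb 8, 1915: 365 days.
Feb 8, 1915 → Feb 8, 1916: 365 days.
Feb 8, 1916 → Feb 8, 1917: 366 days (Feb 29, 1916 is in that span).
Feb 8, 1917 → Feb 8, 1918: 365 days.
Feb 8, 1918 → Mar 8, 1918: 28 days (February has 28).
Mar 8, 1918 → Apr 8, 1918: 31 days (March has 31).
Apr 8, 1918 → May 8, 1918: 30 days (April has 30).
May 8, 1918 → Jun 8, 1918: 31 days (May has 31).
Jun 8, 1918 → Jun 20, 1918: 12 days.
Total: 1958 days.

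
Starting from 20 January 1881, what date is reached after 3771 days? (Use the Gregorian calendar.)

+365 (one year) → Jan 20, 1882 (3406 left).
+365 (one year) → Jan 20, 1883 (3041 left).
+365 (one year) → Jan 20, 1884 (2676 left).
+366 (one year; includes Feb 29, 1884) → Jan 20, 1885 (2310 left).
+365 (one year) → Jan 20, 1886 (1945 left).
+365 (one year) → Jan 20, 1887 (1580 left).
+365 (one year) → Jan 20, 1888 (1215 left).
+366 (one year; includes Feb 29, 1888) → Jan 20, 1889 (849 left).
+365 (one year) → Jan 20, 1890 (484 left).
+365 (one year) → Jan 20, 1891 (119 left).
Jan has 31 days: +12 → Feb 1, 1891 (107 left).
Feb has 28 days: +28 → Mar 1, 1891 (79 left).
Mar has 31 days: +31 → Apr 1, 1891 (48 left).
Apr has 30 days: +30 → May 1, 1891 (18 left).
+18 → May 19, 1891.

May 19, 1891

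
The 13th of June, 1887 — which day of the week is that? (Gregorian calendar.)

Monday

Doomsday rule: the anchor day for the 1800s is Friday. For year 87: 87÷12 = 7 r 3, and 3÷4 = 0, so 7+3+0 = 10.
Friday + 10 ≡ Monday — that's 1887's doomsday.
In June the doomsday date is Jun 6.
Jun 13 is 7 days after Jun 6; 7 mod 7 = 0, so Monday + 0 = Monday.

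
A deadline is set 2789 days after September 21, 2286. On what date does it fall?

+365 (one year) → Sep 21, 2287 (2424 left).
+366 (one year; includes Feb 29, 2288) → Sep 21, 2288 (2058 left).
+365 (one year) → Sep 21, 2289 (1693 left).
+365 (one year) → Sep 21, 2290 (1328 left).
+365 (one year) → Sep 21, 2291 (963 left).
+366 (one year; includes Feb 29, 2292) → Sep 21, 2292 (597 left).
+365 (one year) → Sep 21, 2293 (232 left).
Sep has 30 days: +10 → Oct 1, 2293 (222 left).
Oct has 31 days: +31 → Nov 1, 2293 (191 left).
Nov has 30 days: +30 → Dec 1, 2293 (161 left).
Dec has 31 days: +31 → Jan 1, 2294 (130 left).
Jan has 31 days: +31 → Feb 1, 2294 (99 left).
Feb has 28 days: +28 → Mar 1, 2294 (71 left).
Mar has 31 days: +31 → Apr 1, 2294 (40 left).
Apr has 30 days: +30 → May 1, 2294 (10 left).
+10 → May 11, 2294.

May 11, 2294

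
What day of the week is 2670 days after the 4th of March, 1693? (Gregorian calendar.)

Saturday

First find the weekday of Mar 4, 1693. Doomsday rule: the anchor day for the 1600s is Tuesday. For year 93: 93÷12 = 7 r 9, and 9÷4 = 2, so 7+9+2 = 18.
Tuesday + 18 ≡ Saturday — that's 1693's doomsday.
In March the doomsday date is Mar 14.
Mar 4 is 10 days before Mar 14; 10 mod 7 = 3, so Saturday − 3 = Wednesday.
2670 mod 7 = 3, so 2670 days after a Wednesday is Wednesday + 3 = Saturday.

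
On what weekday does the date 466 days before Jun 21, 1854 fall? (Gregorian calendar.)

Saturday

Jun 21, 1854 is a Wednesday.
466 mod 7 = 4, so 466 days before a Wednesday is Wednesday − 4 = Saturday.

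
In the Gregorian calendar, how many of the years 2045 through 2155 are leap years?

26

Multiples of 4 in [2045,2155]: 27.
Of those, multiples of 100: 1 (not leap unless ÷400).
Multiples of 400: 0.
Leap years = 27 − 1 + 0 = 26.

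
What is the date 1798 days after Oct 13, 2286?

September 15, 2291

+365 (one year) → Oct 13, 2287 (1433 left).
+366 (one year; includes Feb 29, 2288) → Oct 13, 2288 (1067 left).
+365 (one year) → Oct 13, 2289 (702 left).
+365 (one year) → Oct 13, 2290 (337 left).
Oct has 31 days: +19 → Nov 1, 2290 (318 left).
Nov has 30 days: +30 → Dec 1, 2290 (288 left).
Dec has 31 days: +31 → Jan 1, 2291 (257 left).
Jan has 31 days: +31 → Feb 1, 2291 (226 left).
Feb has 28 days: +28 → Mar 1, 2291 (198 left).
Mar has 31 days: +31 → Apr 1, 2291 (167 left).
Apr has 30 days: +30 → May 1, 2291 (137 left).
May has 31 days: +31 → Jun 1, 2291 (106 left).
Jun has 30 days: +30 → Jul 1, 2291 (76 left).
Jul has 31 days: +31 → Aug 1, 2291 (45 left).
Aug has 31 days: +31 → Sep 1, 2291 (14 left).
+14 → Sep 15, 2291.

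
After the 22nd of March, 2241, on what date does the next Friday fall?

Mar 22, 2241 is a Monday.
From Monday to the next Friday is 4 days.
Mar 22, 2241 + 4 = Mar 26, 2241.

March 26, 2241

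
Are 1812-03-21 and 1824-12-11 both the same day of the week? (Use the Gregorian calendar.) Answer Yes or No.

Yes

From Mar 21, 1812 to Dec 11, 1824 is 4648 days.
4648 mod 7 = 0, so they are the same weekday.
(Mar 21, 1812 is a Saturday; Dec 11, 1824 is a Saturday.)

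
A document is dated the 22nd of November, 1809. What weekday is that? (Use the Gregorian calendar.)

Doomsday rule: the anchor day for the 1800s is Friday. For year 09: 9÷12 = 0 r 9, and 9÷4 = 2, so 0+9+2 = 11.
Friday + 11 ≡ Tuesday — that's 1809's doomsday.
In November the doomsday date is Nov 7.
Nov 22 is 15 days after Nov 7; 15 mod 7 = 1, so Tuesday + 1 = Wednesday.

Wednesday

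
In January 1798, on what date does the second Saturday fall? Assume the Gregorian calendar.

January 1, 1798 is a Monday.
The first Saturday is therefore January 6 (5 days later).
The second Saturday is 6 + 1×7 = January 13.

January 13, 1798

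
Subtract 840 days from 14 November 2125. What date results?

−365 (one year) → Nov 14, 2124 (475 left).
−366 (one year; includes Feb 29, 2124) → Nov 14, 2123 (109 left).
−14 → Oct 31, 2123 (end of Oct, 31 days; 95 left).
−31 → Sep 30, 2123 (end of Sep, 30 days; 64 left).
−30 → Aug 31, 2123 (end of Aug, 31 days; 34 left).
−31 → Jul 31, 2123 (end of Jul, 31 days; 3 left).
−3 → Jul 28, 2123.

July 28, 2123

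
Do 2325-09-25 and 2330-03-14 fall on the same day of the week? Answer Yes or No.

From Sep 25, 2325 to Mar 14, 2330 is 1631 days.
1631 mod 7 = 0, so they are the same weekday.
(Sep 25, 2325 is a Friday; Mar 14, 2330 is a Friday.)

Yes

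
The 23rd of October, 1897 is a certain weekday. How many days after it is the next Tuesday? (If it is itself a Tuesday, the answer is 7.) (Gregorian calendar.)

3

Oct 23, 1897 is a Saturday.
From Saturday to the next Tuesday is 3 days.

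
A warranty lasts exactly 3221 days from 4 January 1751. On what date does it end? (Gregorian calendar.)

+365 (one year) → Jan 4, 1752 (2856 left).
+366 (one year; includes Feb 29, 1752) → Jan 4, 1753 (2490 left).
+365 (one year) → Jan 4, 1754 (2125 left).
+365 (one year) → Jan 4, 1755 (1760 left).
+365 (one year) → Jan 4, 1756 (1395 left).
+366 (one year; includes Feb 29, 1756) → Jan 4, 1757 (1029 left).
+365 (one year) → Jan 4, 1758 (664 left).
+365 (one year) → Jan 4, 1759 (299 left).
Jan has 31 days: +28 → Feb 1, 1759 (271 left).
Feb has 28 days: +28 → Mar 1, 1759 (243 left).
Mar has 31 days: +31 → Apr 1, 1759 (212 left).
Apr has 30 days: +30 → May 1, 1759 (182 left).
May has 31 days: +31 → Jun 1, 1759 (151 left).
Jun has 30 days: +30 → Jul 1, 1759 (121 left).
Jul has 31 days: +31 → Aug 1, 1759 (90 left).
Aug has 31 days: +31 → Sep 1, 1759 (59 left).
Sep has 30 days: +30 → Oct 1, 1759 (29 left).
+29 → Oct 30, 1759.

October 30, 1759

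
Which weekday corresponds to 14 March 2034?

Doomsday rule: the anchor day for the 2000s is Tuesday. For year 34: 34÷12 = 2 r 10, and 10÷4 = 2, so 2+10+2 = 14.
Tuesday + 14 ≡ Tuesday — that's 2034's doomsday.
In March the doomsday date is Mar 14.
Mar 14 is the doomsday itself: Tuesday.

Tuesday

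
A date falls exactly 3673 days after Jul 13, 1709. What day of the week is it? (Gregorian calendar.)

Thursday

First find the weekday of Jul 13, 1709. Doomsday rule: the anchor day for the 1700s is Sunday. For year 09: 9÷12 = 0 r 9, and 9÷4 = 2, so 0+9+2 = 11.
Sunday + 11 ≡ Thursday — that's 1709's doomsday.
In July the doomsday date is Jul 11.
Jul 13 is 2 days after Jul 11; 2 mod 7 = 2, so Thursday + 2 = Saturday.
3673 mod 7 = 5, so 3673 days after a Saturday is Saturday + 5 = Thursday.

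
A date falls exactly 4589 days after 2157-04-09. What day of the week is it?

Wednesday

First find the weekday of Apr 9, 2157. Doomsday rule: the anchor day for the 2100s is Sunday. For year 57: 57÷12 = 4 r 9, and 9÷4 = 2, so 4+9+2 = 15.
Sunday + 15 ≡ Monday — that's 2157's doomsday.
In April the doomsday date is Apr 4.
Apr 9 is 5 days after Apr 4; 5 mod 7 = 5, so Monday + 5 = Saturday.
4589 mod 7 = 4, so 4589 days after a Saturday is Saturday + 4 = Wednesday.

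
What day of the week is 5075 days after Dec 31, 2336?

Thursday

First find the weekday of Dec 31, 2336. Doomsday rule: the anchor day for the 2300s is Wednesday. For year 36: 36÷12 = 3 r 0, and 0÷4 = 0, so 3+0+0 = 3.
Wednesday + 3 ≡ Saturday — that's 2336's doomsday.
In December the doomsday date is Dec 12.
Dec 31 is 19 days after Dec 12; 19 mod 7 = 5, so Saturday + 5 = Thursday.
5075 mod 7 = 0, so 5075 days after a Thursday is Thursday + 0 = Thursday.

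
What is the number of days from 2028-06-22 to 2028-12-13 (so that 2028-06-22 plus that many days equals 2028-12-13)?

174

Jun 22, 2028 → Jul 22, 2028: 30 days (June has 30).
Jul 22, 2028 → Aug 22, 2028: 31 days (July has 31).
Aug 22, 2028 → Sep 22, 2028: 31 days (August has 31).
Sep 22, 2028 → Oct 22, 2028: 30 days (September has 30).
Oct 22, 2028 → Nov 22, 2028: 31 days (October has 31).
Nov 22, 2028 → Dec 13, 2028: 21 days.
Total: 174 days.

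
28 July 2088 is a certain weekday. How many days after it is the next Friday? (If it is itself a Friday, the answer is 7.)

2

Jul 28, 2088 is a Wednesday.
From Wednesday to the next Friday is 2 days.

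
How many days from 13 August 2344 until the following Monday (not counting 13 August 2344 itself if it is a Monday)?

1

Aug 13, 2344 is a Sunday.
From Sunday to the next Monday is 1 day.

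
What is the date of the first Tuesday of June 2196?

June 7, 2196

June 1, 2196 is a Wednesday.
The first Tuesday is therefore June 7 (6 days later).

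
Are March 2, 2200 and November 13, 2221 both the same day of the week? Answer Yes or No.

No

From Mar 2, 2200 to Nov 13, 2221 is 7926 days.
7926 mod 7 = 2, so they are different weekdays.
(Mar 2, 2200 is a Sunday; Nov 13, 2221 is a Tuesday.)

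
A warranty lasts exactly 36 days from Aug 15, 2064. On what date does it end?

Aug has 31 days: +17 → Sep 1, 2064 (19 left).
+19 → Sep 20, 2064.

September 20, 2064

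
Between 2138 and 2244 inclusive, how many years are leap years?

26

Multiples of 4 in [2138,2244]: 27.
Of those, multiples of 100: 1 (not leap unless ÷400).
Multiples of 400: 0.
Leap years = 27 − 1 + 0 = 26.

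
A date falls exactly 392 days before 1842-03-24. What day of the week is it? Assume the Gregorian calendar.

Thursday

First find the weekday of Mar 24, 1842. Doomsday rule: the anchor day for the 1800s is Friday. For year 42: 42÷12 = 3 r 6, and 6÷4 = 1, so 3+6+1 = 10.
Friday + 10 ≡ Monday — that's 1842's doomsday.
In March the doomsday date is Mar 14.
Mar 24 is 10 days after Mar 14; 10 mod 7 = 3, so Monday + 3 = Thursday.
392 mod 7 = 0, so 392 days before a Thursday is Thursday − 0 = Thursday.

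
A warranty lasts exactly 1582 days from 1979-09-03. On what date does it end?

+366 (one year; includes Feb 29, 1980) → Sep 3, 1980 (1216 left).
+365 (one year) → Sep 3, 1981 (851 left).
+365 (one year) → Sep 3, 1982 (486 left).
+365 (one year) → Sep 3, 1983 (121 left).
Sep has 30 days: +28 → Oct 1, 1983 (93 left).
Oct has 31 days: +31 → Nov 1, 1983 (62 left).
Nov has 30 days: +30 → Dec 1, 1983 (32 left).
Dec has 31 days: +31 → Jan 1, 1984 (1 left).
+1 → Jan 2, 1984.

January 2, 1984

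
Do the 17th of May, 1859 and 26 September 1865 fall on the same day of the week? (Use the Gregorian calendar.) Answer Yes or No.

Yes

From May 17, 1859 to Sep 26, 1865 is 2324 days.
2324 mod 7 = 0, so they are the same weekday.
(May 17, 1859 is a Tuesday; Sep 26, 1865 is a Tuesday.)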